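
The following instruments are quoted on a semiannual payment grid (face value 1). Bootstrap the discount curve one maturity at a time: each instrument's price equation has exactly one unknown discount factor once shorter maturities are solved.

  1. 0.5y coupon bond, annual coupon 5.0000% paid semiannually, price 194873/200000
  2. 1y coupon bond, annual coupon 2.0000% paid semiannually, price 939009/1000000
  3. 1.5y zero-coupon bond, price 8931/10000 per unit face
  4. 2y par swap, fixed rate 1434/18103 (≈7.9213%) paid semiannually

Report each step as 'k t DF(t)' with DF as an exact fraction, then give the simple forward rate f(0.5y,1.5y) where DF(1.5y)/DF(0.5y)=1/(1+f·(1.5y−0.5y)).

1 1/2 4753/5000
2 1 9203/10000
3 3/2 8931/10000
4 2 4283/5000
f(0.5y,1.5y) = ((4753/5000)/(8931/10000) − 1)/(1) = 575/8931 ≈ 6.4382%

step 1 [0.5y] bond c/2=1/40: DF=(194873/200000 − 1/40·(0))/(1+1/40) = 4753/5000 ≈ 0.950600
step 2 [1y] bond c/2=1/100: DF=(939009/1000000 − 1/100·(0.950600))/(1+1/100) = 9203/10000 ≈ 0.920300
step 3 [1.5y] zero: DF = P = 8931/10000 ≈ 0.893100
step 4 [2y] swap r/2=717/18103: DF=(1 − 717/18103·(0.950600+0.920300+0.893100))/(1+717/18103) = 4283/5000 ≈ 0.856600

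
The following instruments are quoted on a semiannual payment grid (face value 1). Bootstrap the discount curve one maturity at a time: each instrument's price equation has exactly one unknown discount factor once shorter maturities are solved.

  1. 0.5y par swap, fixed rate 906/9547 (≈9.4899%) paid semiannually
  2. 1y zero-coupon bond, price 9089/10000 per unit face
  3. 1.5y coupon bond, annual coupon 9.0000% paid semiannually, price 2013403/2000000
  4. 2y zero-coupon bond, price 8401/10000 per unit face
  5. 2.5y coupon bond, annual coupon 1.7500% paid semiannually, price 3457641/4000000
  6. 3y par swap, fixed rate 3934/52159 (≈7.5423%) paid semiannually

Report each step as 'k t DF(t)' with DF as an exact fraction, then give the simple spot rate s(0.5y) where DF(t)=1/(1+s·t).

1 1/2 9547/10000
2 1 9089/10000
3 3/2 8831/10000
4 2 8401/10000
5 5/2 4129/5000
6 3 8033/10000
s(0.5y) = (1/(9547/10000) − 1)/(1/2) = 906/9547 ≈ 9.4899%

step 1 [0.5y] swap r/2=453/9547: DF=(1 − 453/9547·(0))/(1+453/9547) = 9547/10000 ≈ 0.954700
step 2 [1y] zero: DF = P = 9089/10000 ≈ 0.908900
step 3 [1.5y] bond c/2=9/200: DF=(2013403/2000000 − 9/200·(0.954700+0.908900))/(1+9/200) = 8831/10000 ≈ 0.883100
step 4 [2y] zero: DF = P = 8401/10000 ≈ 0.840100
step 5 [2.5y] bond c/2=7/800: DF=(3457641/4000000 − 7/800·(0.954700+0.908900+0.883100+0.840100))/(1+7/800) = 4129/5000 ≈ 0.825800
step 6 [3y] swap r/2=1967/52159: DF=(1 − 1967/52159·(0.954700+0.908900+0.883100+0.840100+0.825800))/(1+1967/52159) = 8033/10000 ≈ 0.803300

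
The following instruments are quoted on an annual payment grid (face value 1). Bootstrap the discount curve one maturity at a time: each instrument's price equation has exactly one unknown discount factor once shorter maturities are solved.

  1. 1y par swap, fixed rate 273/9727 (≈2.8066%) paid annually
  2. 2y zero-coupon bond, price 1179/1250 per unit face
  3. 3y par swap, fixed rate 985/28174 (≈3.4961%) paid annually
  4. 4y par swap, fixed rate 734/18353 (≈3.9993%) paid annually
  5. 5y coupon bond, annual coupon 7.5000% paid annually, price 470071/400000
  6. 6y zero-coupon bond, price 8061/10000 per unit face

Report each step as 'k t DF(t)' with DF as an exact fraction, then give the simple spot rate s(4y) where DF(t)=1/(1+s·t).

1 1 9727/10000
2 2 1179/1250
3 3 1803/2000
4 4 2133/2500
5 5 8371/10000
6 6 8061/10000
s(4y) = (1/(2133/2500) − 1)/(4) = 367/8532 ≈ 4.3015%

step 1 [1y] swap r/1=273/9727: DF=(1 − 273/9727·(0))/(1+273/9727) = 9727/10000 ≈ 0.972700
step 2 [2y] zero: DF = P = 1179/1250 ≈ 0.943200
step 3 [3y] swap r/1=985/28174: DF=(1 − 985/28174·(0.972700+0.943200))/(1+985/28174) = 1803/2000 ≈ 0.901500
step 4 [4y] swap r/1=734/18353: DF=(1 − 734/18353·(0.972700+0.943200+0.901500))/(1+734/18353) = 2133/2500 ≈ 0.853200
step 5 [5y] bond c/1=3/40: DF=(470071/400000 − 3/40·(0.972700+0.943200+0.901500+0.853200))/(1+3/40) = 8371/10000 ≈ 0.837100
step 6 [6y] zero: DF = P = 8061/10000 ≈ 0.806100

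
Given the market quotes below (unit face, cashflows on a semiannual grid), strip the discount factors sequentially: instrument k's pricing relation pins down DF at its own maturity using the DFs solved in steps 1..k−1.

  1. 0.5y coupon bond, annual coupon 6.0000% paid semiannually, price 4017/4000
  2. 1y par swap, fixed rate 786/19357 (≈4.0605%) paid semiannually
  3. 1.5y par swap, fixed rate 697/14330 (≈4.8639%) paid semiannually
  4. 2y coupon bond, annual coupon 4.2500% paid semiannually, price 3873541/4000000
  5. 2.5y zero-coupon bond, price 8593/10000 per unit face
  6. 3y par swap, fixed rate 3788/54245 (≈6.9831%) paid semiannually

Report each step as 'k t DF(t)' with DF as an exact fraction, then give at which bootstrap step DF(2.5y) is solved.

step 1 [0.5y] bond c/2=3/100: DF=(4017/4000 − 3/100·(0))/(1+3/100) = 39/40 ≈ 0.975000
step 2 [1y] swap r/2=393/19357: DF=(1 − 393/19357·(0.975000))/(1+393/19357) = 9607/10000 ≈ 0.960700
step 3 [1.5y] swap r/2=697/28660: DF=(1 − 697/28660·(0.975000+0.960700))/(1+697/28660) = 9303/10000 ≈ 0.930300
step 4 [2y] bond c/2=17/800: DF=(3873541/4000000 − 17/800·(0.975000+0.960700+0.930300))/(1+17/800) = 4443/5000 ≈ 0.888600
step 5 [2.5y] zero: DF = P = 8593/10000 ≈ 0.859300
step 6 [3y] swap r/2=1894/54245: DF=(1 − 1894/54245·(0.975000+0.960700+0.930300+0.888600+0.859300))/(1+1894/54245) = 4053/5000 ≈ 0.810600

1 1/2 39/40
2 1 9607/10000
3 3/2 9303/10000
4 2 4443/5000
5 5/2 8593/10000
6 3 4053/5000
DF(2.5y) is solved at step 5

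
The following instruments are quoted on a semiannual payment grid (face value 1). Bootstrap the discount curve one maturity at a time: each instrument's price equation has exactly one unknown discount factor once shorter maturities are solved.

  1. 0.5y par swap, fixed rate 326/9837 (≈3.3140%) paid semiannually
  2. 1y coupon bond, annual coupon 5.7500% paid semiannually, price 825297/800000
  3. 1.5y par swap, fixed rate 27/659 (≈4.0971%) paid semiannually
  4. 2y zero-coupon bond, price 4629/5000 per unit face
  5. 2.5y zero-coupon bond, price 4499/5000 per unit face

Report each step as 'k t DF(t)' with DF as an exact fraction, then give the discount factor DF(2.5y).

step 1 [0.5y] swap r/2=163/9837: DF=(1 − 163/9837·(0))/(1+163/9837) = 9837/10000 ≈ 0.983700
step 2 [1y] bond c/2=23/800: DF=(825297/800000 − 23/800·(0.983700))/(1+23/800) = 9753/10000 ≈ 0.975300
step 3 [1.5y] swap r/2=27/1318: DF=(1 − 27/1318·(0.983700+0.975300))/(1+27/1318) = 4703/5000 ≈ 0.940600
step 4 [2y] zero: DF = P = 4629/5000 ≈ 0.925800
step 5 [2.5y] zero: DF = P = 4499/5000 ≈ 0.899800

1 1/2 9837/10000
2 1 9753/10000
3 3/2 4703/5000
4 2 4629/5000
5 5/2 4499/5000
DF(2.5y) = 4499/5000 ≈ 0.899800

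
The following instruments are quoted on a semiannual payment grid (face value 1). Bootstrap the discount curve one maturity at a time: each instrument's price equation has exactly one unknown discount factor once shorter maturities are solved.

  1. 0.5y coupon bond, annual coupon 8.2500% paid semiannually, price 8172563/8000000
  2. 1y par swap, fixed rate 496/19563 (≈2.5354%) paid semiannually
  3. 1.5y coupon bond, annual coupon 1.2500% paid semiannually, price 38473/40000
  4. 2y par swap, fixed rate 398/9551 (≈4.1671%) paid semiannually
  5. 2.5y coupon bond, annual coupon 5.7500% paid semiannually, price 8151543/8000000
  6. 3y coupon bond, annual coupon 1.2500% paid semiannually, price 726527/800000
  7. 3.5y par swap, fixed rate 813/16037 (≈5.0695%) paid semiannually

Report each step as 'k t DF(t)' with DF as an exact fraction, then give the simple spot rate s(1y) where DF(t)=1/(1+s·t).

step 1 [0.5y] bond c/2=33/800: DF=(8172563/8000000 − 33/800·(0))/(1+33/800) = 9811/10000 ≈ 0.981100
step 2 [1y] swap r/2=248/19563: DF=(1 − 248/19563·(0.981100))/(1+248/19563) = 1219/1250 ≈ 0.975200
step 3 [1.5y] bond c/2=1/160: DF=(38473/40000 − 1/160·(0.981100+0.975200))/(1+1/160) = 9437/10000 ≈ 0.943700
step 4 [2y] swap r/2=199/9551: DF=(1 − 199/9551·(0.981100+0.975200+0.943700))/(1+199/9551) = 2301/2500 ≈ 0.920400
step 5 [2.5y] bond c/2=23/800: DF=(8151543/8000000 − 23/800·(0.981100+0.975200+0.943700+0.920400))/(1+23/800) = 8837/10000 ≈ 0.883700
step 6 [3y] bond c/2=1/160: DF=(726527/800000 − 1/160·(0.981100+0.975200+0.943700+0.920400+0.883700))/(1+1/160) = 8733/10000 ≈ 0.873300
step 7 [3.5y] swap r/2=813/32074: DF=(1 − 813/32074·(0.981100+0.975200+0.943700+0.920400+0.883700+0.873300))/(1+813/32074) = 4187/5000 ≈ 0.837400

1 1/2 9811/10000
2 1 1219/1250
3 3/2 9437/10000
4 2 2301/2500
5 5/2 8837/10000
6 3 8733/10000
7 7/2 4187/5000
s(1y) = (1/(1219/1250) − 1)/(1) = 31/1219 ≈ 2.5431%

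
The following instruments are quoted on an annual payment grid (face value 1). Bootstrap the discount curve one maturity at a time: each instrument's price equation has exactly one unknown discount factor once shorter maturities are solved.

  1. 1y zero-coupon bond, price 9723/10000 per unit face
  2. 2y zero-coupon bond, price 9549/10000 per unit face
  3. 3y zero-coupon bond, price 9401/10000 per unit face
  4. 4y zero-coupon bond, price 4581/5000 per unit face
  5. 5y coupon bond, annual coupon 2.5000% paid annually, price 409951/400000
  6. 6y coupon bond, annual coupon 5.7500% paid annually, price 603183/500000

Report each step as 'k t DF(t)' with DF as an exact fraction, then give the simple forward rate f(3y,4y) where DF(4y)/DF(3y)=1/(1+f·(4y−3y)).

1 1 9723/10000
2 2 9549/10000
3 3 9401/10000
4 4 4581/5000
5 5 2269/2500
6 6 8857/10000
f(3y,4y) = ((9401/10000)/(4581/5000) − 1)/(1) = 239/9162 ≈ 2.6086%

step 1 [1y] zero: DF = P = 9723/10000 ≈ 0.972300
step 2 [2y] zero: DF = P = 9549/10000 ≈ 0.954900
step 3 [3y] zero: DF = P = 9401/10000 ≈ 0.940100
step 4 [4y] zero: DF = P = 4581/5000 ≈ 0.916200
step 5 [5y] bond c/1=1/40: DF=(409951/400000 − 1/40·(0.972300+0.954900+0.940100+0.916200))/(1+1/40) = 2269/2500 ≈ 0.907600
step 6 [6y] bond c/1=23/400: DF=(603183/500000 − 23/400·(0.972300+0.954900+0.940100+0.916200+0.907600))/(1+23/400) = 8857/10000 ≈ 0.885700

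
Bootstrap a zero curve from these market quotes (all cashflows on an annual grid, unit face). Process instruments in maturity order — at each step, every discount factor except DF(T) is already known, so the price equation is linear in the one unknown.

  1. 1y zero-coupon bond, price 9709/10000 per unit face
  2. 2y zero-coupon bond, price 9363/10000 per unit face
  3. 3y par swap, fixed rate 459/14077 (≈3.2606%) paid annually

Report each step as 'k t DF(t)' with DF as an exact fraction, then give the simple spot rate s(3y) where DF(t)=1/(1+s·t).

step 1 [1y] zero: DF = P = 9709/10000 ≈ 0.970900
step 2 [2y] zero: DF = P = 9363/10000 ≈ 0.936300
step 3 [3y] swap r/1=459/14077: DF=(1 − 459/14077·(0.970900+0.936300))/(1+459/14077) = 4541/5000 ≈ 0.908200

1 1 9709/10000
2 2 9363/10000
3 3 4541/5000
s(3y) = (1/(4541/5000) − 1)/(3) = 153/4541 ≈ 3.3693%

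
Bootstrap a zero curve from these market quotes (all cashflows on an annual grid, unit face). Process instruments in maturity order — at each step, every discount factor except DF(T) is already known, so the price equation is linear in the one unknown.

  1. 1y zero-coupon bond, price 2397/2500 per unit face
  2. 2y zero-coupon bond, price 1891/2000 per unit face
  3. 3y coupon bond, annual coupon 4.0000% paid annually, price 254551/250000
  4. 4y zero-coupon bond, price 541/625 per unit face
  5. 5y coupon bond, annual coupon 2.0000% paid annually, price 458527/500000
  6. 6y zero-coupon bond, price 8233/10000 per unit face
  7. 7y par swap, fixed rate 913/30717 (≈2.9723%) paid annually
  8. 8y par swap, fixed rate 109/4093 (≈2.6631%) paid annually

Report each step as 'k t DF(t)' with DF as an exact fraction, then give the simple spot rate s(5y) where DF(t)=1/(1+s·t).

step 1 [1y] zero: DF = P = 2397/2500 ≈ 0.958800
step 2 [2y] zero: DF = P = 1891/2000 ≈ 0.945500
step 3 [3y] bond c/1=1/25: DF=(254551/250000 − 1/25·(0.958800+0.945500))/(1+1/25) = 4529/5000 ≈ 0.905800
step 4 [4y] zero: DF = P = 541/625 ≈ 0.865600
step 5 [5y] bond c/1=1/50: DF=(458527/500000 − 1/50·(0.958800+0.945500+0.905800+0.865600))/(1+1/50) = 827/1000 ≈ 0.827000
step 6 [6y] zero: DF = P = 8233/10000 ≈ 0.823300
step 7 [7y] swap r/1=913/30717: DF=(1 − 913/30717·(0.958800+0.945500+0.905800+0.865600+0.827000+0.823300))/(1+913/30717) = 4087/5000 ≈ 0.817400
step 8 [8y] swap r/1=109/4093: DF=(1 − 109/4093·(0.958800+0.945500+0.905800+0.865600+0.827000+0.823300+0.817400))/(1+109/4093) = 8147/10000 ≈ 0.814700

1 1 2397/2500
2 2 1891/2000
3 3 4529/5000
4 4 541/625
5 5 827/1000
6 6 8233/10000
7 7 4087/5000
8 8 8147/10000
s(5y) = (1/(827/1000) − 1)/(5) = 173/4135 ≈ 4.1838%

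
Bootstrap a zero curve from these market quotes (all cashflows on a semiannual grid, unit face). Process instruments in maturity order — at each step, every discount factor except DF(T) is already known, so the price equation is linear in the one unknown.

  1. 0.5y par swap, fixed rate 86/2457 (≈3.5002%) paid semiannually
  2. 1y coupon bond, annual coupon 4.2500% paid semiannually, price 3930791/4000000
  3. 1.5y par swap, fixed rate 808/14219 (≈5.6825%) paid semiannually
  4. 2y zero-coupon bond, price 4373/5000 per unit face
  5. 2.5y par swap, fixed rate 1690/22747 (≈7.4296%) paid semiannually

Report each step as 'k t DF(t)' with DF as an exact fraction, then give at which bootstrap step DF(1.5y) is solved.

1 1/2 2457/2500
2 1 4709/5000
3 3/2 1149/1250
4 2 4373/5000
5 5/2 831/1000
DF(1.5y) is solved at step 3

step 1 [0.5y] swap r/2=43/2457: DF=(1 − 43/2457·(0))/(1+43/2457) = 2457/2500 ≈ 0.982800
step 2 [1y] bond c/2=17/800: DF=(3930791/4000000 − 17/800·(0.982800))/(1+17/800) = 4709/5000 ≈ 0.941800
step 3 [1.5y] swap r/2=404/14219: DF=(1 − 404/14219·(0.982800+0.941800))/(1+404/14219) = 1149/1250 ≈ 0.919200
step 4 [2y] zero: DF = P = 4373/5000 ≈ 0.874600
step 5 [2.5y] swap r/2=845/22747: DF=(1 − 845/22747·(0.982800+0.941800+0.919200+0.874600))/(1+845/22747) = 831/1000 ≈ 0.831000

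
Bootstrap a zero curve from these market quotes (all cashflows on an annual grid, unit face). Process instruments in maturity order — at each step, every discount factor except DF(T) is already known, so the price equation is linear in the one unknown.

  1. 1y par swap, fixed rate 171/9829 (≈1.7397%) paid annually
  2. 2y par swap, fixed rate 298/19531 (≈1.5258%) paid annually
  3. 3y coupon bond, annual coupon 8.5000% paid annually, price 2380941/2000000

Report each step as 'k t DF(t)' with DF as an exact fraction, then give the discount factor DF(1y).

step 1 [1y] swap r/1=171/9829: DF=(1 − 171/9829·(0))/(1+171/9829) = 9829/10000 ≈ 0.982900
step 2 [2y] swap r/1=298/19531: DF=(1 − 298/19531·(0.982900))/(1+298/19531) = 4851/5000 ≈ 0.970200
step 3 [3y] bond c/1=17/200: DF=(2380941/2000000 − 17/200·(0.982900+0.970200))/(1+17/200) = 4721/5000 ≈ 0.944200

1 1 9829/10000
2 2 4851/5000
3 3 4721/5000
DF(1y) = 9829/10000 ≈ 0.982900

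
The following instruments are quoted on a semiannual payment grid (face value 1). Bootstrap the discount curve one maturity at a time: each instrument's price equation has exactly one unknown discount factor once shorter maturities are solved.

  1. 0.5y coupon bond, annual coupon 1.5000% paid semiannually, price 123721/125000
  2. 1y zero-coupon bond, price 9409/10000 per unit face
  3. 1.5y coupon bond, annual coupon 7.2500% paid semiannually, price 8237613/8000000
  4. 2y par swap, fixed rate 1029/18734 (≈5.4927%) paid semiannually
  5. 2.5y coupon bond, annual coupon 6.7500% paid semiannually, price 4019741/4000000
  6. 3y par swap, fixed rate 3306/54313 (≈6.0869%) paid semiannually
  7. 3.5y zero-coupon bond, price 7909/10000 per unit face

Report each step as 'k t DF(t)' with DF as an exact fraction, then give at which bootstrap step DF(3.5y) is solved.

1 1/2 614/625
2 1 9409/10000
3 3/2 579/625
4 2 8971/10000
5 5/2 4249/5000
6 3 8347/10000
7 7/2 7909/10000
DF(3.5y) is solved at step 7

step 1 [0.5y] bond c/2=3/400: DF=(123721/125000 − 3/400·(0))/(1+3/400) = 614/625 ≈ 0.982400
step 2 [1y] zero: DF = P = 9409/10000 ≈ 0.940900
step 3 [1.5y] bond c/2=29/800: DF=(8237613/8000000 − 29/800·(0.982400+0.940900))/(1+29/800) = 579/625 ≈ 0.926400
step 4 [2y] swap r/2=1029/37468: DF=(1 − 1029/37468·(0.982400+0.940900+0.926400))/(1+1029/37468) = 8971/10000 ≈ 0.897100
step 5 [2.5y] bond c/2=27/800: DF=(4019741/4000000 − 27/800·(0.982400+0.940900+0.926400+0.897100))/(1+27/800) = 4249/5000 ≈ 0.849800
step 6 [3y] swap r/2=1653/54313: DF=(1 − 1653/54313·(0.982400+0.940900+0.926400+0.897100+0.849800))/(1+1653/54313) = 8347/10000 ≈ 0.834700
step 7 [3.5y] zero: DF = P = 7909/10000 ≈ 0.790900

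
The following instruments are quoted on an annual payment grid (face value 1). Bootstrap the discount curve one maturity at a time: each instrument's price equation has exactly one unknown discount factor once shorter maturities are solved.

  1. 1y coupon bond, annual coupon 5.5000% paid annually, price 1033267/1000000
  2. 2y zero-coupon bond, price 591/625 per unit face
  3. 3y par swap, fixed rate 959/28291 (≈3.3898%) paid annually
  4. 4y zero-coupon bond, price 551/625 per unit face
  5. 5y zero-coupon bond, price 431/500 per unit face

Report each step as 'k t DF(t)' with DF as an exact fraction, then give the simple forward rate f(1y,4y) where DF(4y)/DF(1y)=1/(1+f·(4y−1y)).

step 1 [1y] bond c/1=11/200: DF=(1033267/1000000 − 11/200·(0))/(1+11/200) = 4897/5000 ≈ 0.979400
step 2 [2y] zero: DF = P = 591/625 ≈ 0.945600
step 3 [3y] swap r/1=959/28291: DF=(1 − 959/28291·(0.979400+0.945600))/(1+959/28291) = 9041/10000 ≈ 0.904100
step 4 [4y] zero: DF = P = 551/625 ≈ 0.881600
step 5 [5y] zero: DF = P = 431/500 ≈ 0.862000

1 1 4897/5000
2 2 591/625
3 3 9041/10000
4 4 551/625
5 5 431/500
f(1y,4y) = ((4897/5000)/(551/625) − 1)/(3) = 163/4408 ≈ 3.6978%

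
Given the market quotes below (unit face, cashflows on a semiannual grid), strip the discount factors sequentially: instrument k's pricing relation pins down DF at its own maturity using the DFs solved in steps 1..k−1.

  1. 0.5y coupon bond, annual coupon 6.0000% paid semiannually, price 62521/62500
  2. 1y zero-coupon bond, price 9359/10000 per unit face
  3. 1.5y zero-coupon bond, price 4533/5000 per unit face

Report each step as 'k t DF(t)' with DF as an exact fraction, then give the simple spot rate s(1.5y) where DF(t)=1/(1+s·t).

step 1 [0.5y] bond c/2=3/100: DF=(62521/62500 − 3/100·(0))/(1+3/100) = 607/625 ≈ 0.971200
step 2 [1y] zero: DF = P = 9359/10000 ≈ 0.935900
step 3 [1.5y] zero: DF = P = 4533/5000 ≈ 0.906600

1 1/2 607/625
2 1 9359/10000
3 3/2 4533/5000
s(1.5y) = (1/(4533/5000) − 1)/(3/2) = 934/13599 ≈ 6.8682%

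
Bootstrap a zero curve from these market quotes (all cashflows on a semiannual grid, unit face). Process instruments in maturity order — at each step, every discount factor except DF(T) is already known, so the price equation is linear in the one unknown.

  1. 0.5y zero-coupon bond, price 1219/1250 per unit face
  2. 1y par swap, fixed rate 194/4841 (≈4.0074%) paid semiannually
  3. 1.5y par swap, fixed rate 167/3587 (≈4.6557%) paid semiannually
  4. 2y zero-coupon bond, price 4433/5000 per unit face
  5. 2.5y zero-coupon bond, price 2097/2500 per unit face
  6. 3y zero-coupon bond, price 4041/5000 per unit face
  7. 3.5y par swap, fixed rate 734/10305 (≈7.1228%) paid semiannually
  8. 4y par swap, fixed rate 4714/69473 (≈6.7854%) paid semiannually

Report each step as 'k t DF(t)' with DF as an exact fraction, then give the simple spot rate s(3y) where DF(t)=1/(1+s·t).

step 1 [0.5y] zero: DF = P = 1219/1250 ≈ 0.975200
step 2 [1y] swap r/2=97/4841: DF=(1 − 97/4841·(0.975200))/(1+97/4841) = 2403/2500 ≈ 0.961200
step 3 [1.5y] swap r/2=167/7174: DF=(1 − 167/7174·(0.975200+0.961200))/(1+167/7174) = 2333/2500 ≈ 0.933200
step 4 [2y] zero: DF = P = 4433/5000 ≈ 0.886600
step 5 [2.5y] zero: DF = P = 2097/2500 ≈ 0.838800
step 6 [3y] zero: DF = P = 4041/5000 ≈ 0.808200
step 7 [3.5y] swap r/2=367/10305: DF=(1 − 367/10305·(0.975200+0.961200+0.933200+0.886600+0.838800+0.808200))/(1+367/10305) = 3899/5000 ≈ 0.779800
step 8 [4y] swap r/2=2357/69473: DF=(1 − 2357/69473·(0.975200+0.961200+0.933200+0.886600+0.838800+0.808200+0.779800))/(1+2357/69473) = 7643/10000 ≈ 0.764300

1 1/2 1219/1250
2 1 2403/2500
3 3/2 2333/2500
4 2 4433/5000
5 5/2 2097/2500
6 3 4041/5000
7 7/2 3899/5000
8 4 7643/10000
s(3y) = (1/(4041/5000) − 1)/(3) = 959/12123 ≈ 7.9106%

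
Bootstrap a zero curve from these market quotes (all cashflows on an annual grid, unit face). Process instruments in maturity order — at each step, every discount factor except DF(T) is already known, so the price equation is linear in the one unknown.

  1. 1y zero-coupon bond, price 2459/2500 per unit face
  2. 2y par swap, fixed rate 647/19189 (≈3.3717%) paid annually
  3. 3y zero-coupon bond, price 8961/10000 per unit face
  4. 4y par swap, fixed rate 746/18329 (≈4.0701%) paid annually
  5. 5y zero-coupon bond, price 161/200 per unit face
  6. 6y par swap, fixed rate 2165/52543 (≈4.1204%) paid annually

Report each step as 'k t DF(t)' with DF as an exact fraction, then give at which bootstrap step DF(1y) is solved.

1 1 2459/2500
2 2 9353/10000
3 3 8961/10000
4 4 2127/2500
5 5 161/200
6 6 1567/2000
DF(1y) is solved at step 1

step 1 [1y] zero: DF = P = 2459/2500 ≈ 0.983600
step 2 [2y] swap r/1=647/19189: DF=(1 − 647/19189·(0.983600))/(1+647/19189) = 9353/10000 ≈ 0.935300
step 3 [3y] zero: DF = P = 8961/10000 ≈ 0.896100
step 4 [4y] swap r/1=746/18329: DF=(1 − 746/18329·(0.983600+0.935300+0.896100))/(1+746/18329) = 2127/2500 ≈ 0.850800
step 5 [5y] zero: DF = P = 161/200 ≈ 0.805000
step 6 [6y] swap r/1=2165/52543: DF=(1 − 2165/52543·(0.983600+0.935300+0.896100+0.850800+0.805000))/(1+2165/52543) = 1567/2000 ≈ 0.783500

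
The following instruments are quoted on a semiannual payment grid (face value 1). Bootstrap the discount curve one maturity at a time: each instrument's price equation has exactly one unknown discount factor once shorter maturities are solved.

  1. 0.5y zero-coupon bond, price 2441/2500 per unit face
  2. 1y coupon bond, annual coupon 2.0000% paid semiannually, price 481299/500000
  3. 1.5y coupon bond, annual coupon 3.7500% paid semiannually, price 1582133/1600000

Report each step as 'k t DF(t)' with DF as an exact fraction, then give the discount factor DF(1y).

1 1/2 2441/2500
2 1 4717/5000
3 3/2 9353/10000
DF(1y) = 4717/5000 ≈ 0.943400

step 1 [0.5y] zero: DF = P = 2441/2500 ≈ 0.976400
step 2 [1y] bond c/2=1/100: DF=(481299/500000 − 1/100·(0.976400))/(1+1/100) = 4717/5000 ≈ 0.943400
step 3 [1.5y] bond c/2=3/160: DF=(1582133/1600000 − 3/160·(0.976400+0.943400))/(1+3/160) = 9353/10000 ≈ 0.935300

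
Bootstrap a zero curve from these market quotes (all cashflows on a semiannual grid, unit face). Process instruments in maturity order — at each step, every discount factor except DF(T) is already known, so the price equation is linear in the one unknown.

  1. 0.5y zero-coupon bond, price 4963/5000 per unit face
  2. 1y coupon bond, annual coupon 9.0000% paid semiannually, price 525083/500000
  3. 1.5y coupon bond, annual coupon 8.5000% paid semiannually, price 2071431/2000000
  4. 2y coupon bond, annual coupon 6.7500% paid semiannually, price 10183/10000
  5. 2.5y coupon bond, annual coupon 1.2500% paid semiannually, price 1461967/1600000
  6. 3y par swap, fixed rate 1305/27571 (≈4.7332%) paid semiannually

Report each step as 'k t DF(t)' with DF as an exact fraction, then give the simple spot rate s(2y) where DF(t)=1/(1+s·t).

step 1 [0.5y] zero: DF = P = 4963/5000 ≈ 0.992600
step 2 [1y] bond c/2=9/200: DF=(525083/500000 − 9/200·(0.992600))/(1+9/200) = 4811/5000 ≈ 0.962200
step 3 [1.5y] bond c/2=17/400: DF=(2071431/2000000 − 17/400·(0.992600+0.962200))/(1+17/400) = 4569/5000 ≈ 0.913800
step 4 [2y] bond c/2=27/800: DF=(10183/10000 − 27/800·(0.992600+0.962200+0.913800))/(1+27/800) = 4457/5000 ≈ 0.891400
step 5 [2.5y] bond c/2=1/160: DF=(1461967/1600000 − 1/160·(0.992600+0.962200+0.913800+0.891400))/(1+1/160) = 8847/10000 ≈ 0.884700
step 6 [3y] swap r/2=1305/55142: DF=(1 − 1305/55142·(0.992600+0.962200+0.913800+0.891400+0.884700))/(1+1305/55142) = 1739/2000 ≈ 0.869500

1 1/2 4963/5000
2 1 4811/5000
3 3/2 4569/5000
4 2 4457/5000
5 5/2 8847/10000
6 3 1739/2000
s(2y) = (1/(4457/5000) − 1)/(2) = 543/8914 ≈ 6.0915%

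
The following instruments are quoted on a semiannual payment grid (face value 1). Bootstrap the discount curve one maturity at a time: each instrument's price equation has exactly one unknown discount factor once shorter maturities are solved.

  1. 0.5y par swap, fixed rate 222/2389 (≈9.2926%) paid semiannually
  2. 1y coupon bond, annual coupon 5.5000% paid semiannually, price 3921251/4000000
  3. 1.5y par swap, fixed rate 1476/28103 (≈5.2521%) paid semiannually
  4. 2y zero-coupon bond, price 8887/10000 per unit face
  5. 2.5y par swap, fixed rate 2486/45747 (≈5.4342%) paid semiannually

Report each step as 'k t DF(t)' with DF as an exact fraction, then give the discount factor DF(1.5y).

step 1 [0.5y] swap r/2=111/2389: DF=(1 − 111/2389·(0))/(1+111/2389) = 2389/2500 ≈ 0.955600
step 2 [1y] bond c/2=11/400: DF=(3921251/4000000 − 11/400·(0.955600))/(1+11/400) = 1857/2000 ≈ 0.928500
step 3 [1.5y] swap r/2=738/28103: DF=(1 − 738/28103·(0.955600+0.928500))/(1+738/28103) = 4631/5000 ≈ 0.926200
step 4 [2y] zero: DF = P = 8887/10000 ≈ 0.888700
step 5 [2.5y] swap r/2=1243/45747: DF=(1 − 1243/45747·(0.955600+0.928500+0.926200+0.888700))/(1+1243/45747) = 8757/10000 ≈ 0.875700

1 1/2 2389/2500
2 1 1857/2000
3 3/2 4631/5000
4 2 8887/10000
5 5/2 8757/10000
DF(1.5y) = 4631/5000 ≈ 0.926200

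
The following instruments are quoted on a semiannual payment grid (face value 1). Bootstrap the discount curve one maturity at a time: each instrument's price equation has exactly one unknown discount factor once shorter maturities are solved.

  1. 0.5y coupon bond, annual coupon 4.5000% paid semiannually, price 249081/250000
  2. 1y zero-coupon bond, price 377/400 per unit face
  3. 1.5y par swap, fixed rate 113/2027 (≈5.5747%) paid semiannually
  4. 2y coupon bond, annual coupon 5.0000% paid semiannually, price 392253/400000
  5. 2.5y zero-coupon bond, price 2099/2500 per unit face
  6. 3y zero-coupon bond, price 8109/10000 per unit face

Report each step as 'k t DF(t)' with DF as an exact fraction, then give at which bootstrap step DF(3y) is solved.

step 1 [0.5y] bond c/2=9/400: DF=(249081/250000 − 9/400·(0))/(1+9/400) = 609/625 ≈ 0.974400
step 2 [1y] zero: DF = P = 377/400 ≈ 0.942500
step 3 [1.5y] swap r/2=113/4054: DF=(1 − 113/4054·(0.974400+0.942500))/(1+113/4054) = 9209/10000 ≈ 0.920900
step 4 [2y] bond c/2=1/40: DF=(392253/400000 − 1/40·(0.974400+0.942500+0.920900))/(1+1/40) = 71/80 ≈ 0.887500
step 5 [2.5y] zero: DF = P = 2099/2500 ≈ 0.839600
step 6 [3y] zero: DF = P = 8109/10000 ≈ 0.810900

1 1/2 609/625
2 1 377/400
3 3/2 9209/10000
4 2 71/80
5 5/2 2099/2500
6 3 8109/10000
DF(3y) is solved at step 6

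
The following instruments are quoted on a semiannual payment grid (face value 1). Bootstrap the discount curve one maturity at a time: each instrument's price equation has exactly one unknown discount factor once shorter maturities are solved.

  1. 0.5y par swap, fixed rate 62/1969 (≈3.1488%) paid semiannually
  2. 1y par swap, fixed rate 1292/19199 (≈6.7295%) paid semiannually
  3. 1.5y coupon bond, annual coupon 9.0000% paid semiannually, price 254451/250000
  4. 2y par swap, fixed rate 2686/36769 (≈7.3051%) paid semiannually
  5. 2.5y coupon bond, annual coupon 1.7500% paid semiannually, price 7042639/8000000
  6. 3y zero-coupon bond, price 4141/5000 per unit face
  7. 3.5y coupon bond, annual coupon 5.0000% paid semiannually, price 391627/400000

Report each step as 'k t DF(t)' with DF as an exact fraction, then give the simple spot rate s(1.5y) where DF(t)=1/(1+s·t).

step 1 [0.5y] swap r/2=31/1969: DF=(1 − 31/1969·(0))/(1+31/1969) = 1969/2000 ≈ 0.984500
step 2 [1y] swap r/2=646/19199: DF=(1 − 646/19199·(0.984500))/(1+646/19199) = 4677/5000 ≈ 0.935400
step 3 [1.5y] bond c/2=9/200: DF=(254451/250000 − 9/200·(0.984500+0.935400))/(1+9/200) = 8913/10000 ≈ 0.891300
step 4 [2y] swap r/2=1343/36769: DF=(1 − 1343/36769·(0.984500+0.935400+0.891300))/(1+1343/36769) = 8657/10000 ≈ 0.865700
step 5 [2.5y] bond c/2=7/800: DF=(7042639/8000000 − 7/800·(0.984500+0.935400+0.891300+0.865700))/(1+7/800) = 1051/1250 ≈ 0.840800
step 6 [3y] zero: DF = P = 4141/5000 ≈ 0.828200
step 7 [3.5y] bond c/2=1/40: DF=(391627/400000 − 1/40·(0.984500+0.935400+0.891300+0.865700+0.840800+0.828200))/(1+1/40) = 1031/1250 ≈ 0.824800

1 1/2 1969/2000
2 1 4677/5000
3 3/2 8913/10000
4 2 8657/10000
5 5/2 1051/1250
6 3 4141/5000
7 7/2 1031/1250
s(1.5y) = (1/(8913/10000) − 1)/(3/2) = 2174/26739 ≈ 8.1304%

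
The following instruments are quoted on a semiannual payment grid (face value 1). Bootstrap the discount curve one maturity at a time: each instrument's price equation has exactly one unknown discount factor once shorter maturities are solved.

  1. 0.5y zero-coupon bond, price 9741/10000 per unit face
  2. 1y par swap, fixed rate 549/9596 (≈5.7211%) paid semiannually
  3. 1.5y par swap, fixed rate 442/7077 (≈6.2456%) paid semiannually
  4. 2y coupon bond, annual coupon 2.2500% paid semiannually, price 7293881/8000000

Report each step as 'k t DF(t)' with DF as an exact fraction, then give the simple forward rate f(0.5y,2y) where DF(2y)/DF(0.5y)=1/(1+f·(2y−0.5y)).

1 1/2 9741/10000
2 1 9451/10000
3 3/2 2279/2500
4 2 8701/10000
f(0.5y,2y) = ((9741/10000)/(8701/10000) − 1)/(3/2) = 2080/26103 ≈ 7.9684%

step 1 [0.5y] zero: DF = P = 9741/10000 ≈ 0.974100
step 2 [1y] swap r/2=549/19192: DF=(1 − 549/19192·(0.974100))/(1+549/19192) = 9451/10000 ≈ 0.945100
step 3 [1.5y] swap r/2=221/7077: DF=(1 − 221/7077·(0.974100+0.945100))/(1+221/7077) = 2279/2500 ≈ 0.911600
step 4 [2y] bond c/2=9/800: DF=(7293881/8000000 − 9/800·(0.974100+0.945100+0.911600))/(1+9/800) = 8701/10000 ≈ 0.870100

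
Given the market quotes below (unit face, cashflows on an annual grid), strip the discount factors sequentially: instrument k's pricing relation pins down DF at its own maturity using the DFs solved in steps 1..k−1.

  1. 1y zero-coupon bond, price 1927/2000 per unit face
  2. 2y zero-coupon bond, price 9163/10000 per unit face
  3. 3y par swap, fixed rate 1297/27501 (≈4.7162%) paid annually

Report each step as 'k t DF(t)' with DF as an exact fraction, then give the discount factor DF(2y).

1 1 1927/2000
2 2 9163/10000
3 3 8703/10000
DF(2y) = 9163/10000 ≈ 0.916300

step 1 [1y] zero: DF = P = 1927/2000 ≈ 0.963500
step 2 [2y] zero: DF = P = 9163/10000 ≈ 0.916300
step 3 [3y] swap r/1=1297/27501: DF=(1 − 1297/27501·(0.963500+0.916300))/(1+1297/27501) = 8703/10000 ≈ 0.870300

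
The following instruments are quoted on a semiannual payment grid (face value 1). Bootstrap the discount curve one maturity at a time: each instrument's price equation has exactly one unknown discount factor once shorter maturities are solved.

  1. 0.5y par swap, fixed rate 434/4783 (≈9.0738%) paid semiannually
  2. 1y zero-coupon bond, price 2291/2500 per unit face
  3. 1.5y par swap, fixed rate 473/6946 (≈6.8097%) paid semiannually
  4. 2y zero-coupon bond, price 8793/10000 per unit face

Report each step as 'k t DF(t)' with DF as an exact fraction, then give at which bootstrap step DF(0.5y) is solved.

step 1 [0.5y] swap r/2=217/4783: DF=(1 − 217/4783·(0))/(1+217/4783) = 4783/5000 ≈ 0.956600
step 2 [1y] zero: DF = P = 2291/2500 ≈ 0.916400
step 3 [1.5y] swap r/2=473/13892: DF=(1 − 473/13892·(0.956600+0.916400))/(1+473/13892) = 4527/5000 ≈ 0.905400
step 4 [2y] zero: DF = P = 8793/10000 ≈ 0.879300

1 1/2 4783/5000
2 1 2291/2500
3 3/2 4527/5000
4 2 8793/10000
DF(0.5y) is solved at step 1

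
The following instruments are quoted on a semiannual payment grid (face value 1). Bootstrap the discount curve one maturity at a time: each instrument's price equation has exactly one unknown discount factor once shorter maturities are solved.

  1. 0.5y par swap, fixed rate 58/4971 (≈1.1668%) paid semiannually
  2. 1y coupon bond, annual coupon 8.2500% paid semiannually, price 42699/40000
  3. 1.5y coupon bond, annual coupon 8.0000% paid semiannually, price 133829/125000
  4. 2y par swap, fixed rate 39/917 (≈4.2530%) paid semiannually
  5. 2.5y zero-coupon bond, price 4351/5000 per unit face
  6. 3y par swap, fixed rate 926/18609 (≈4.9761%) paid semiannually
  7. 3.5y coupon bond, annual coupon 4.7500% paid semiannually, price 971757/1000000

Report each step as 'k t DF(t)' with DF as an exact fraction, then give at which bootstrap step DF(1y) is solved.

step 1 [0.5y] swap r/2=29/4971: DF=(1 − 29/4971·(0))/(1+29/4971) = 4971/5000 ≈ 0.994200
step 2 [1y] bond c/2=33/800: DF=(42699/40000 − 33/800·(0.994200))/(1+33/800) = 4929/5000 ≈ 0.985800
step 3 [1.5y] bond c/2=1/25: DF=(133829/125000 − 1/25·(0.994200+0.985800))/(1+1/25) = 9533/10000 ≈ 0.953300
step 4 [2y] swap r/2=39/1834: DF=(1 − 39/1834·(0.994200+0.985800+0.953300))/(1+39/1834) = 9181/10000 ≈ 0.918100
step 5 [2.5y] zero: DF = P = 4351/5000 ≈ 0.870200
step 6 [3y] swap r/2=463/18609: DF=(1 − 463/18609·(0.994200+0.985800+0.953300+0.918100+0.870200))/(1+463/18609) = 8611/10000 ≈ 0.861100
step 7 [3.5y] bond c/2=19/800: DF=(971757/1000000 − 19/800·(0.994200+0.985800+0.953300+0.918100+0.870200+0.861100))/(1+19/800) = 8197/10000 ≈ 0.819700

1 1/2 4971/5000
2 1 4929/5000
3 3/2 9533/10000
4 2 9181/10000
5 5/2 4351/5000
6 3 8611/10000
7 7/2 8197/10000
DF(1y) is solved at step 2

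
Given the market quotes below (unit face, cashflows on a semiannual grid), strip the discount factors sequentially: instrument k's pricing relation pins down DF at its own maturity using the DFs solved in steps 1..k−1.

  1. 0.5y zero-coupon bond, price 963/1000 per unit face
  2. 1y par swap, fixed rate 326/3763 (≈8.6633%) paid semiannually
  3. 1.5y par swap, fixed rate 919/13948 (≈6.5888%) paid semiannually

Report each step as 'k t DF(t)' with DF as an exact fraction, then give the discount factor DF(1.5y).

step 1 [0.5y] zero: DF = P = 963/1000 ≈ 0.963000
step 2 [1y] swap r/2=163/3763: DF=(1 − 163/3763·(0.963000))/(1+163/3763) = 1837/2000 ≈ 0.918500
step 3 [1.5y] swap r/2=919/27896: DF=(1 − 919/27896·(0.963000+0.918500))/(1+919/27896) = 9081/10000 ≈ 0.908100

1 1/2 963/1000
2 1 1837/2000
3 3/2 9081/10000
DF(1.5y) = 9081/10000 ≈ 0.908100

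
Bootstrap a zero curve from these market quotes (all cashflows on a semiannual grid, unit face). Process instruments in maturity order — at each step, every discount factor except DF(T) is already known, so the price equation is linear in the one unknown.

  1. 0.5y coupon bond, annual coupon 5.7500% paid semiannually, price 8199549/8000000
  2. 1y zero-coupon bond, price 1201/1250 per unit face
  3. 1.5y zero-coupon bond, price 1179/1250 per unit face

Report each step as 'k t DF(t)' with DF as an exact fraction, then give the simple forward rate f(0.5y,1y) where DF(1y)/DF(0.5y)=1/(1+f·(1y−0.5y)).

step 1 [0.5y] bond c/2=23/800: DF=(8199549/8000000 − 23/800·(0))/(1+23/800) = 9963/10000 ≈ 0.996300
step 2 [1y] zero: DF = P = 1201/1250 ≈ 0.960800
step 3 [1.5y] zero: DF = P = 1179/1250 ≈ 0.943200

1 1/2 9963/10000
2 1 1201/1250
3 3/2 1179/1250
f(0.5y,1y) = ((9963/10000)/(1201/1250) − 1)/(1/2) = 355/4804 ≈ 7.3897%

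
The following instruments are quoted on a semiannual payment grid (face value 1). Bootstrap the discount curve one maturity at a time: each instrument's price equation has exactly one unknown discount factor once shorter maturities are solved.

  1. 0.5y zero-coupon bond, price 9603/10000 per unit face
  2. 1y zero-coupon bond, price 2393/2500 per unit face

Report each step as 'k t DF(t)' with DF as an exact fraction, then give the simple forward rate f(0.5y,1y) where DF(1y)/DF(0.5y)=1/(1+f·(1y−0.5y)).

step 1 [0.5y] zero: DF = P = 9603/10000 ≈ 0.960300
step 2 [1y] zero: DF = P = 2393/2500 ≈ 0.957200

1 1/2 9603/10000
2 1 2393/2500
f(0.5y,1y) = ((9603/10000)/(2393/2500) − 1)/(1/2) = 31/4786 ≈ 0.6477%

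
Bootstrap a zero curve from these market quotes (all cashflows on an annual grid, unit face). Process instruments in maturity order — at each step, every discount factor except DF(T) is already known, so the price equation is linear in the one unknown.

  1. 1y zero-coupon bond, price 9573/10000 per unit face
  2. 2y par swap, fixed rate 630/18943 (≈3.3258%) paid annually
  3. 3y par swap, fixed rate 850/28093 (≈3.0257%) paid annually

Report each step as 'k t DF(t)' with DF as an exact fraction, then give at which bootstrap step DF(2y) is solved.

step 1 [1y] zero: DF = P = 9573/10000 ≈ 0.957300
step 2 [2y] swap r/1=630/18943: DF=(1 − 630/18943·(0.957300))/(1+630/18943) = 937/1000 ≈ 0.937000
step 3 [3y] swap r/1=850/28093: DF=(1 − 850/28093·(0.957300+0.937000))/(1+850/28093) = 183/200 ≈ 0.915000

1 1 9573/10000
2 2 937/1000
3 3 183/200
DF(2y) is solved at step 2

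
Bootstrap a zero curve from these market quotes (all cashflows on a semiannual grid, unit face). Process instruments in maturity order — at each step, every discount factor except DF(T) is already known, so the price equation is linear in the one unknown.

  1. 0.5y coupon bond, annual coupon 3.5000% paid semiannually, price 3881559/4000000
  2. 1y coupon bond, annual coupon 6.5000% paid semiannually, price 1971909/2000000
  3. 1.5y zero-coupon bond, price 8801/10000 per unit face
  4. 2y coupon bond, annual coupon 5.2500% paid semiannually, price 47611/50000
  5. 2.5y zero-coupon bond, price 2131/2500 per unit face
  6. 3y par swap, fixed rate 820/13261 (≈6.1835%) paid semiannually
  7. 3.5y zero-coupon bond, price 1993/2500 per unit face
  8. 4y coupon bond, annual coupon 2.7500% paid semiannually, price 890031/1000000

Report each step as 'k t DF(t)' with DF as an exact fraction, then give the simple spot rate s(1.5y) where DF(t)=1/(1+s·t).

1 1/2 9537/10000
2 1 9249/10000
3 3/2 8801/10000
4 2 8573/10000
5 5/2 2131/2500
6 3 209/250
7 7/2 1993/2500
8 4 497/625
s(1.5y) = (1/(8801/10000) − 1)/(3/2) = 2398/26403 ≈ 9.0823%

step 1 [0.5y] bond c/2=7/400: DF=(3881559/4000000 − 7/400·(0))/(1+7/400) = 9537/10000 ≈ 0.953700
step 2 [1y] bond c/2=13/400: DF=(1971909/2000000 − 13/400·(0.953700))/(1+13/400) = 9249/10000 ≈ 0.924900
step 3 [1.5y] zero: DF = P = 8801/10000 ≈ 0.880100
step 4 [2y] bond c/2=21/800: DF=(47611/50000 − 21/800·(0.953700+0.924900+0.880100))/(1+21/800) = 8573/10000 ≈ 0.857300
step 5 [2.5y] zero: DF = P = 2131/2500 ≈ 0.852400
step 6 [3y] swap r/2=410/13261: DF=(1 − 410/13261·(0.953700+0.924900+0.880100+0.857300+0.852400))/(1+410/13261) = 209/250 ≈ 0.836000
step 7 [3.5y] zero: DF = P = 1993/2500 ≈ 0.797200
step 8 [4y] bond c/2=11/800: DF=(890031/1000000 − 11/800·(0.953700+0.924900+0.880100+0.857300+0.852400+0.836000+0.797200))/(1+11/800) = 497/625 ≈ 0.795200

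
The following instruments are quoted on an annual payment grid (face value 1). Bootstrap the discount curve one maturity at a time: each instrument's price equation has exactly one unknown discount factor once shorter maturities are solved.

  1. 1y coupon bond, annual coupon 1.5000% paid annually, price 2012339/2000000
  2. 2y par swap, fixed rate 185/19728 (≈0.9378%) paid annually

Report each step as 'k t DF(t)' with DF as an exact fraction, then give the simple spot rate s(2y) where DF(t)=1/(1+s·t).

1 1 9913/10000
2 2 1963/2000
s(2y) = (1/(1963/2000) − 1)/(2) = 37/3926 ≈ 0.9424%

step 1 [1y] bond c/1=3/200: DF=(2012339/2000000 − 3/200·(0))/(1+3/200) = 9913/10000 ≈ 0.991300
step 2 [2y] swap r/1=185/19728: DF=(1 − 185/19728·(0.991300))/(1+185/19728) = 1963/2000 ≈ 0.981500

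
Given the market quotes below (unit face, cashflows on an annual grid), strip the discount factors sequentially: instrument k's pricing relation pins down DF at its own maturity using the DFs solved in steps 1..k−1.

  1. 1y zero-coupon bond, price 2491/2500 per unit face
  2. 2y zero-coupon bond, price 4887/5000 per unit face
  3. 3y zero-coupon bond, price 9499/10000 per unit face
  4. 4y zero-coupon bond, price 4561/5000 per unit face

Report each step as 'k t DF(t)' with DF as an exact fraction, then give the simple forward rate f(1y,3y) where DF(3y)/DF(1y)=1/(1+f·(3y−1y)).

step 1 [1y] zero: DF = P = 2491/2500 ≈ 0.996400
step 2 [2y] zero: DF = P = 4887/5000 ≈ 0.977400
step 3 [3y] zero: DF = P = 9499/10000 ≈ 0.949900
step 4 [4y] zero: DF = P = 4561/5000 ≈ 0.912200

1 1 2491/2500
2 2 4887/5000
3 3 9499/10000
4 4 4561/5000
f(1y,3y) = ((2491/2500)/(9499/10000) − 1)/(2) = 465/18998 ≈ 2.4476%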